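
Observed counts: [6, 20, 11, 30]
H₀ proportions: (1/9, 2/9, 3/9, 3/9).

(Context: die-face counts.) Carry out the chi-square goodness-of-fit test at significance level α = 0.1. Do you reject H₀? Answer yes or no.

reject H₀: yes

n = 67; E_i = n·p_i = [7.44, 14.89, 22.33, 22.33]
χ² = (6−7.44)²/7.44 + (20−14.89)²/14.89 + (11−22.33)²/22.33 + (30−22.33)²/22.33 = 10.4179
df = 3
p-value (upper-tail) = 0.01533
At α=0.1: p < α → reject H₀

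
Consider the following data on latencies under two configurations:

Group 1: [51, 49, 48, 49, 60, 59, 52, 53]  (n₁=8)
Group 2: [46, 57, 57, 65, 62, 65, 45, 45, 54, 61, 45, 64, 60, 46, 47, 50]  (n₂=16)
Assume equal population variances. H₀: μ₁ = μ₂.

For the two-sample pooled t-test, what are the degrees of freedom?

degrees of freedom = 22

df = n₁ + n₂ − 2 = 8 + 16 − 2 = 22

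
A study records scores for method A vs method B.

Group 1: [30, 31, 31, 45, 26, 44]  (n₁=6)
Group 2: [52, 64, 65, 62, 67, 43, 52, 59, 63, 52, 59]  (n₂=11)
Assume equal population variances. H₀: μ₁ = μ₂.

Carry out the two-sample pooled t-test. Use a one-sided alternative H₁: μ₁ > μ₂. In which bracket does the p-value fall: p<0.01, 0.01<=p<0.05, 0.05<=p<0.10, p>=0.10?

x̄₁=34.500, s₁=7.969, n₁=6
x̄₂=58.000, s₂=7.362, n₂=11
s_p² = [5·7.969² + 10·7.362²]/15 = 57.3000
SE = √(s_p²·(1/6+1/11)) = 3.8418
t = (34.500−58.000)/3.8418 = -6.1170
df = 15
p-value (one-sided, H₁ greater) = 0.99999
→ bracket: p>=0.10

p-value bracket: p>=0.10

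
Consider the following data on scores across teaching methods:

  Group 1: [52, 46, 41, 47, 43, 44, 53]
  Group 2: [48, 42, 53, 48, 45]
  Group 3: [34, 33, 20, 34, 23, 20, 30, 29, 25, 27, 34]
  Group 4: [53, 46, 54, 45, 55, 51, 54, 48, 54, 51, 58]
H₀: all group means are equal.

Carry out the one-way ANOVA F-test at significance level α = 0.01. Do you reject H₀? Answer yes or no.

reject H₀: yes

Group means [46.57, 47.20, 28.09, 51.73], grand mean 42.353
SSB = Σnᵢ(x̄ᵢ−x̄)² = 3446.160; SSW = ΣΣ(x−x̄ᵢ)² = 649.605
MSB = 3446.160/3 = 1148.7198; MSW = 649.605/30 = 21.6535
F = MSB/MSW = 53.0501
df = (3, 30)
p-value (upper-tail) = 0.00000
At α=0.01: p < α → reject H₀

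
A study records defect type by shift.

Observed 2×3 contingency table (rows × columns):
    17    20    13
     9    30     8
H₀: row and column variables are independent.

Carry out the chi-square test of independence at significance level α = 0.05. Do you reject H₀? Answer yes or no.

reject H₀: no

Row totals [50, 47], col totals [26, 50, 21], n=97
χ² = (17−13.40)²/13.40 + (20−25.77)²/25.77 + (13−10.82)²/10.82 + (9−12.60)²/12.60 + (30−24.23)²/24.23 + (8−10.18)²/10.18 = 5.5646
df = 2
p-value (upper-tail) = 0.06190
At α=0.05: p ≥ α → fail to reject H₀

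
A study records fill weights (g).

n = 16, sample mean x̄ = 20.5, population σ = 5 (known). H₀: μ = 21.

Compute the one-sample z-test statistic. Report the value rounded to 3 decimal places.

SE = σ/√n = 5/√16 = 1.2500
z = (x̄−μ₀)/SE = (20.5−21)/1.2500 = -0.4000

test statistic = -0.400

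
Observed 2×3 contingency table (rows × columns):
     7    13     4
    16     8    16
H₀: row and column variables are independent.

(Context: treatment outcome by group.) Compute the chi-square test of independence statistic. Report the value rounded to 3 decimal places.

Row totals [24, 40], col totals [23, 21, 20], n=64
χ² = (7−8.62)²/8.62 + (13−7.88)²/7.88 + (4−7.50)²/7.50 + (16−14.38)²/14.38 + (8−13.12)²/13.12 + (16−12.50)²/12.50 = 8.4397
df = 2

test statistic = 8.440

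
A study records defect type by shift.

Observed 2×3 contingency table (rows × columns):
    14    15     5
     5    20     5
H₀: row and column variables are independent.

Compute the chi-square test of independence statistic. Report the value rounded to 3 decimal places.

test statistic = 4.746

Row totals [34, 30], col totals [19, 35, 10], n=64
χ² = (14−10.09)²/10.09 + (15−18.59)²/18.59 + (5−5.31)²/5.31 + (5−8.91)²/8.91 + (20−16.41)²/16.41 + (5−4.69)²/4.69 = 4.7460
df = 2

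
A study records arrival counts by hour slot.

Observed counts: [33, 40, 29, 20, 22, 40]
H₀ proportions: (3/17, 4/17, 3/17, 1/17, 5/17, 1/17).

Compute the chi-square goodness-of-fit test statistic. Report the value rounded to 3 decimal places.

n = 184; E_i = n·p_i = [32.47, 43.29, 32.47, 10.82, 54.12, 10.82]
χ² = (33−32.47)²/32.47 + (40−43.29)²/43.29 + (29−32.47)²/32.47 + (20−10.82)²/10.82 + (22−54.12)²/54.12 + (40−10.82)²/10.82 = 106.1210
df = 5

test statistic = 106.121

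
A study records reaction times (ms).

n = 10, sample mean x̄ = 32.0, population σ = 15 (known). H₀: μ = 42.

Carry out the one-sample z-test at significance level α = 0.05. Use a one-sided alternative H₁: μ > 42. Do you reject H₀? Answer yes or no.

SE = σ/√n = 15/√10 = 4.7434
z = (x̄−μ₀)/SE = (32.0−42)/4.7434 = -2.1082
p-value (one-sided, H₁ greater) = 0.98249
At α=0.05: p ≥ α → fail to reject H₀

reject H₀: no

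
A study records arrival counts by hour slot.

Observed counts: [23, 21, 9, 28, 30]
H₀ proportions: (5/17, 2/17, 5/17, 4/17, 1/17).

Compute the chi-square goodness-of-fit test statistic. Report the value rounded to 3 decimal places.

test statistic = 109.311

n = 111; E_i = n·p_i = [32.65, 13.06, 32.65, 26.12, 6.53]
χ² = (23−32.65)²/32.65 + (21−13.06)²/13.06 + (9−32.65)²/32.65 + (28−26.12)²/26.12 + (30−6.53)²/6.53 = 109.3108
df = 4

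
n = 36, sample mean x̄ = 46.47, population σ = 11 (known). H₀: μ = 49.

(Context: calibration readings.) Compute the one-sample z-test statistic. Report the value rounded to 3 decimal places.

test statistic = -1.380

SE = σ/√n = 11/√36 = 1.8333
z = (x̄−μ₀)/SE = (46.47−49)/1.8333 = -1.3800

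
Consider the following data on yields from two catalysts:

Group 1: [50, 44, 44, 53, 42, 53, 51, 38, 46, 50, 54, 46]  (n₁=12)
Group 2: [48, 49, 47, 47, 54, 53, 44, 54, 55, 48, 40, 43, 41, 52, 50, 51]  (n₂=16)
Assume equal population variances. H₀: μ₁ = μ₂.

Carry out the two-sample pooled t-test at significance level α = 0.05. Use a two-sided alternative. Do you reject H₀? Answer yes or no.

x̄₁=47.583, s₁=5.017, n₁=12
x̄₂=48.500, s₂=4.676, n₂=16
s_p² = [11·5.017² + 15·4.676²]/26 = 23.2660
SE = √(s_p²·(1/12+1/16)) = 1.8420
t = (47.583−48.500)/1.8420 = -0.4976
df = 26
p-value (two-sided) = 0.62292
At α=0.05: p ≥ α → fail to reject H₀

reject H₀: no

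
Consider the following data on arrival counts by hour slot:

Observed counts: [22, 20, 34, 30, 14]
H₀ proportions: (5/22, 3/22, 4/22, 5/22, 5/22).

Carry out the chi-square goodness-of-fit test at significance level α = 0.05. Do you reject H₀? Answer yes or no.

reject H₀: yes

n = 120; E_i = n·p_i = [27.27, 16.36, 21.82, 27.27, 27.27]
χ² = (22−27.27)²/27.27 + (20−16.36)²/16.36 + (34−21.82)²/21.82 + (30−27.27)²/27.27 + (14−27.27)²/27.27 = 15.3611
df = 4
p-value (upper-tail) = 0.00401
At α=0.05: p < α → reject H₀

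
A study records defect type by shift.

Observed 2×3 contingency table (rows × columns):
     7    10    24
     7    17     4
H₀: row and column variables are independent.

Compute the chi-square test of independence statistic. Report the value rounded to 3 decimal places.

test statistic = 14.154

Row totals [41, 28], col totals [14, 27, 28], n=69
χ² = (7−8.32)²/8.32 + (10−16.04)²/16.04 + (24−16.64)²/16.64 + (7−5.68)²/5.68 + (17−10.96)²/10.96 + (4−11.36)²/11.36 = 14.1537
df = 2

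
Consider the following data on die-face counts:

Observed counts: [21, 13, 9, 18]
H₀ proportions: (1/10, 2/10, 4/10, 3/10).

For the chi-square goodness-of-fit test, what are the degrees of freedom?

degrees of freedom = 3

df = k − 1 = 4 − 1 = 3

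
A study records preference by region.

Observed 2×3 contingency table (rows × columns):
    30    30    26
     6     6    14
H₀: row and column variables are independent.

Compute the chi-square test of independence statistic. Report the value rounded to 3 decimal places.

test statistic = 4.849

Row totals [86, 26], col totals [36, 36, 40], n=112
χ² = (30−27.64)²/27.64 + (30−27.64)²/27.64 + (26−30.71)²/30.71 + (6−8.36)²/8.36 + (6−8.36)²/8.36 + (14−9.29)²/9.29 = 4.8487
df = 2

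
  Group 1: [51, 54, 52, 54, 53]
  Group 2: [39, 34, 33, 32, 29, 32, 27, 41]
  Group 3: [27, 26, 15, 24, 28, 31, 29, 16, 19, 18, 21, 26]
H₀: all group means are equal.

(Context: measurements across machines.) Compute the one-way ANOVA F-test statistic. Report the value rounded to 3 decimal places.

Group means [52.80, 33.38, 23.33], grand mean 32.440
SSB = Σnᵢ(x̄ᵢ−x̄)² = 3074.818; SSW = ΣΣ(x−x̄ᵢ)² = 477.342
MSB = 3074.818/2 = 1537.4092; MSW = 477.342/22 = 21.6973
F = MSB/MSW = 70.8570
df = (2, 22)

test statistic = 70.857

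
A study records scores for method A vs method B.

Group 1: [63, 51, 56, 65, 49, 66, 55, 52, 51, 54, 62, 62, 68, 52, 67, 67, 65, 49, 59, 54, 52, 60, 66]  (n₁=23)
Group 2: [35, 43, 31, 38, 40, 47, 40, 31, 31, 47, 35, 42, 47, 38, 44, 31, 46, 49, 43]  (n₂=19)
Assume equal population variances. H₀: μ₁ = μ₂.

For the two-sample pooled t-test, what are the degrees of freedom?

degrees of freedom = 40

df = n₁ + n₂ − 2 = 23 + 19 − 2 = 40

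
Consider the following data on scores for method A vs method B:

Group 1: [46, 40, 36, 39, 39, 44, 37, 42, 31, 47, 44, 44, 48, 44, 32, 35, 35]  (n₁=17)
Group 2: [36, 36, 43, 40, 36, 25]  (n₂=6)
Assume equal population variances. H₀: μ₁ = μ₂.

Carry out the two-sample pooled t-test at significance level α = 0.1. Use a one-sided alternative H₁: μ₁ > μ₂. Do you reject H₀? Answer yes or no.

reject H₀: yes

x̄₁=40.176, s₁=5.235, n₁=17
x̄₂=36.000, s₂=6.099, n₂=6
s_p² = [16·5.235² + 5·6.099²]/21 = 29.7367
SE = √(s_p²·(1/17+1/6)) = 2.5895
t = (40.176−36.000)/2.5895 = 1.6129
df = 21
p-value (one-sided, H₁ greater) = 0.06085
At α=0.1: p < α → reject H₀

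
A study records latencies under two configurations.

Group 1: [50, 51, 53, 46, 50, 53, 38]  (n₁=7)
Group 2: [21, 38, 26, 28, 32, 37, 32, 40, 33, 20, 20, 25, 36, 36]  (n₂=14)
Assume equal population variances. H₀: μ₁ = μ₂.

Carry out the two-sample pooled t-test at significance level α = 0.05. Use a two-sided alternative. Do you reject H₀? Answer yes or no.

reject H₀: yes

x̄₁=48.714, s₁=5.282, n₁=7
x̄₂=30.286, s₂=6.944, n₂=14
s_p² = [6·5.282² + 13·6.944²]/19 = 41.8045
SE = √(s_p²·(1/7+1/14)) = 2.9930
t = (48.714−30.286)/2.9930 = 6.1572
df = 19
p-value (two-sided) = 0.00001
At α=0.05: p < α → reject H₀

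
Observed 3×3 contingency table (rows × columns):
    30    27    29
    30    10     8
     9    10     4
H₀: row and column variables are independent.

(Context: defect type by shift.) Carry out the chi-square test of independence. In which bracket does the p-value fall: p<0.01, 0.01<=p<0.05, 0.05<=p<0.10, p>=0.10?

p-value bracket: 0.01<=p<0.05

Row totals [86, 48, 23], col totals [69, 47, 41], n=157
χ² = (30−37.80)²/37.80 + (27−25.75)²/25.75 + (29−22.46)²/22.46 + (30−21.10)²/21.10 + (10−14.37)²/14.37 + (8−12.54)²/12.54 + (9−10.11)²/10.11 + (10−6.89)²/6.89 + (4−6.01)²/6.01 = 12.5032
df = 4
p-value (upper-tail) = 0.01398
→ bracket: 0.01<=p<0.05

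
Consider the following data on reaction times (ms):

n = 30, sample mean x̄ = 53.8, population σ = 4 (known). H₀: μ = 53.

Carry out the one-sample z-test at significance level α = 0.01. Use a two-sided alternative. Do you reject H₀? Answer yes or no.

SE = σ/√n = 4/√30 = 0.7303
z = (x̄−μ₀)/SE = (53.8−53)/0.7303 = 1.0954
p-value (two-sided) = 0.27332
At α=0.01: p ≥ α → fail to reject H₀

reject H₀: no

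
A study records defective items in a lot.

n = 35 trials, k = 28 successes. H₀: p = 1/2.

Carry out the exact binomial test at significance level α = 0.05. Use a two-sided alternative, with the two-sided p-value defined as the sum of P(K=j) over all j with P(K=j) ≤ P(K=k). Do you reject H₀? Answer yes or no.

reject H₀: yes

Exact binomial: n=35, k=28, p₀=1/2=0.5000
P(X=j) = C(n,j)·p₀^j·(1−p₀)^(n−j); p = Σ P(X=j) over j with P(X=j) ≤ P(X=28)
p-value (two-sided) = 0.00051
At α=0.05: p < α → reject H₀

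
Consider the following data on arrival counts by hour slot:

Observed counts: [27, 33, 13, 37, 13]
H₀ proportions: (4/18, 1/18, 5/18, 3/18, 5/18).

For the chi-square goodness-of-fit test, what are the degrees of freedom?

degrees of freedom = 4

df = k − 1 = 5 − 1 = 4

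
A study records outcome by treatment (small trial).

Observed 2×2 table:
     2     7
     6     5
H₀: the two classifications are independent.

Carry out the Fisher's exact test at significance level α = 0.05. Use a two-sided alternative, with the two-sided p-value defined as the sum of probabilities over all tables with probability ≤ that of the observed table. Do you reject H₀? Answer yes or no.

Margins: r₁=9, r₂=11, c₁=8, c₂=12, n=20
p_obs = C(9,2)·C(11,6)/C(20,8); sum pmf over tables with pmf ≤ p_obs
p-value (two-sided) = 0.19681
At α=0.05: p ≥ α → fail to reject H₀

reject H₀: no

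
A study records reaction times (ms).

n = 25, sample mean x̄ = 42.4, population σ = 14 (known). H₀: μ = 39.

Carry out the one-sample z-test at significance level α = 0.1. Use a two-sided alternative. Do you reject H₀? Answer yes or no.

reject H₀: no

SE = σ/√n = 14/√25 = 2.8000
z = (x̄−μ₀)/SE = (42.4−39)/2.8000 = 1.2143
p-value (two-sided) = 0.22464
At α=0.1: p ≥ α → fail to reject H₀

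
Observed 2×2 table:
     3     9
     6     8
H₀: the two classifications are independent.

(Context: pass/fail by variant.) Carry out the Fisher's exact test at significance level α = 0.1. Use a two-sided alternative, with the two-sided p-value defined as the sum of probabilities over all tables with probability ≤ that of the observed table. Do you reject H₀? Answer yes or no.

reject H₀: no

Margins: r₁=12, r₂=14, c₁=9, c₂=17, n=26
p_obs = C(12,3)·C(14,6)/C(26,9); sum pmf over tables with pmf ≤ p_obs
p-value (two-sided) = 0.42911
At α=0.1: p ≥ α → fail to reject H₀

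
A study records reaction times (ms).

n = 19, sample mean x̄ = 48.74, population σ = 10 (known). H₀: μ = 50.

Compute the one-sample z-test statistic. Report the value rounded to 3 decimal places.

SE = σ/√n = 10/√19 = 2.2942
z = (x̄−μ₀)/SE = (48.74−50)/2.2942 = -0.5492

test statistic = -0.549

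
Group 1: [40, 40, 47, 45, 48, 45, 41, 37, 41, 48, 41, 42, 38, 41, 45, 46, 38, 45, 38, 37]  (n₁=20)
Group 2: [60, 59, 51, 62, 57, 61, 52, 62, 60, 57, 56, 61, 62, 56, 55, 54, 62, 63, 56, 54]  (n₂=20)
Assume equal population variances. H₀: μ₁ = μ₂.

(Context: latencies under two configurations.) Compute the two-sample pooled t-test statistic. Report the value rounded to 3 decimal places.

x̄₁=42.150, s₁=3.689, n₁=20
x̄₂=58.000, s₂=3.671, n₂=20
s_p² = [19·3.689² + 19·3.671²]/38 = 13.5408
SE = √(s_p²·(1/20+1/20)) = 1.1636
t = (42.150−58.000)/1.1636 = -13.6209
df = 38

test statistic = -13.621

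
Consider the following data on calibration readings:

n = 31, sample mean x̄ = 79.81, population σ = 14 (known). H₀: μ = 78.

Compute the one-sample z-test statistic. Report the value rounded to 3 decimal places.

test statistic = 0.720

SE = σ/√n = 14/√31 = 2.5145
z = (x̄−μ₀)/SE = (79.81−78)/2.5145 = 0.7198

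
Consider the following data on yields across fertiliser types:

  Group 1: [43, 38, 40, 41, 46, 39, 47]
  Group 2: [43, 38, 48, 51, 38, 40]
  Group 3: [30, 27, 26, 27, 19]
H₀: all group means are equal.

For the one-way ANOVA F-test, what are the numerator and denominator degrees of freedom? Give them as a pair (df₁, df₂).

degrees of freedom = [2, 15]

k = 3 groups, N = 18 total
df = (k−1, N−k) = (3−1, 18−3) = (2, 15)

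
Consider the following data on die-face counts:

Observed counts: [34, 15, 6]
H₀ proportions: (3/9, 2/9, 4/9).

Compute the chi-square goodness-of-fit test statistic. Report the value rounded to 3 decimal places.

test statistic = 27.936

n = 55; E_i = n·p_i = [18.33, 12.22, 24.44]
χ² = (34−18.33)²/18.33 + (15−12.22)²/12.22 + (6−24.44)²/24.44 = 27.9364
df = 2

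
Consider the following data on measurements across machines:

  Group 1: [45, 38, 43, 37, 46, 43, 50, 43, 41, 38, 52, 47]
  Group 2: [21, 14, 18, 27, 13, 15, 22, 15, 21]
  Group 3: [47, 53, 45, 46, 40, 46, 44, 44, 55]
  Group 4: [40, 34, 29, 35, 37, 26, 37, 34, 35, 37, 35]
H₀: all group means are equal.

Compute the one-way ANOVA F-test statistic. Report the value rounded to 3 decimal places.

test statistic = 74.988

Group means [43.58, 18.44, 46.67, 34.45], grand mean 36.293
SSB = Σnᵢ(x̄ᵢ−x̄)² = 4510.622; SSW = ΣΣ(x−x̄ᵢ)² = 741.866
MSB = 4510.622/3 = 1503.5405; MSW = 741.866/37 = 20.0504
F = MSB/MSW = 74.9879
df = (3, 37)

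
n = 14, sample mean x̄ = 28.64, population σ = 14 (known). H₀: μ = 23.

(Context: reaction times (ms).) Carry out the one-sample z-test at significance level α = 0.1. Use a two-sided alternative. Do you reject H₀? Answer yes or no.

reject H₀: no

SE = σ/√n = 14/√14 = 3.7417
z = (x̄−μ₀)/SE = (28.64−23)/3.7417 = 1.5074
p-value (two-sided) = 0.13172
At α=0.1: p ≥ α → fail to reject H₀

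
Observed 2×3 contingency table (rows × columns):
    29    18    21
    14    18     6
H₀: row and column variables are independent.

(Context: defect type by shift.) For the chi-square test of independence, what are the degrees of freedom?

degrees of freedom = 2

df = (r−1)(c−1) = (2−1)·(3−1) = 2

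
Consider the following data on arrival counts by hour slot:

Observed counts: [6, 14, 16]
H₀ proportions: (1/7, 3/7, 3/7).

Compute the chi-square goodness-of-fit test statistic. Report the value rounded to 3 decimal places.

test statistic = 0.296

n = 36; E_i = n·p_i = [5.14, 15.43, 15.43]
χ² = (6−5.14)²/5.14 + (14−15.43)²/15.43 + (16−15.43)²/15.43 = 0.2963
df = 2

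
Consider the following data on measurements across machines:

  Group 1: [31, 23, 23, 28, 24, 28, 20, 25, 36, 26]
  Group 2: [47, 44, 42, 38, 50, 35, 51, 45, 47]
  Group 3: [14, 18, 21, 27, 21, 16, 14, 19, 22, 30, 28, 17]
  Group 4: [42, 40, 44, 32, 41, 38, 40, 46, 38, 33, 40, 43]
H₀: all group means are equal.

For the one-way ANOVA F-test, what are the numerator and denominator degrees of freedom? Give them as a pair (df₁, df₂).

degrees of freedom = [3, 39]

k = 4 groups, N = 43 total
df = (k−1, N−k) = (4−1, 43−4) = (3, 39)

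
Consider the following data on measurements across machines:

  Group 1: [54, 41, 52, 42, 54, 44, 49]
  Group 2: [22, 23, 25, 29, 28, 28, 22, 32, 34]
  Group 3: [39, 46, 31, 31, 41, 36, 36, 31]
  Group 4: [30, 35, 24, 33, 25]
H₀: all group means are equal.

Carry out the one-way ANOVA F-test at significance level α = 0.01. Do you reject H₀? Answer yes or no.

Group means [48.00, 27.00, 36.38, 29.40], grand mean 35.069
SSB = Σnᵢ(x̄ᵢ−x̄)² = 1930.787; SSW = ΣΣ(x−x̄ᵢ)² = 641.075
MSB = 1930.787/3 = 643.5957; MSW = 641.075/25 = 25.6430
F = MSB/MSW = 25.0983
df = (3, 25)
p-value (upper-tail) = 0.00000
At α=0.01: p < α → reject H₀

reject H₀: yes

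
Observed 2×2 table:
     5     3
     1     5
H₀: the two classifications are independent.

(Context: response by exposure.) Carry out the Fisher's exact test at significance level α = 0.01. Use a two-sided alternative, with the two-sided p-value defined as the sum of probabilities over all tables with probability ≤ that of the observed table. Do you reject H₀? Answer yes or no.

reject H₀: no

Margins: r₁=8, r₂=6, c₁=6, c₂=8, n=14
p_obs = C(8,5)·C(6,1)/C(14,6); sum pmf over tables with pmf ≤ p_obs
p-value (two-sided) = 0.13753
At α=0.01: p ≥ α → fail to reject H₀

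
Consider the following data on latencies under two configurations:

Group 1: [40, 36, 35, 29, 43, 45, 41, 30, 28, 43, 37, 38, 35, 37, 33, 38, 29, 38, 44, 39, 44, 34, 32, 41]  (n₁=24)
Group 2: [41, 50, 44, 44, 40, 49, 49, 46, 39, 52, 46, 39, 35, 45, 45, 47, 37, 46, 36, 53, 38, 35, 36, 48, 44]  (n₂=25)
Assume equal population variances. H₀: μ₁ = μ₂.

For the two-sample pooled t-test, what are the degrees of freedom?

degrees of freedom = 47

df = n₁ + n₂ − 2 = 24 + 25 − 2 = 47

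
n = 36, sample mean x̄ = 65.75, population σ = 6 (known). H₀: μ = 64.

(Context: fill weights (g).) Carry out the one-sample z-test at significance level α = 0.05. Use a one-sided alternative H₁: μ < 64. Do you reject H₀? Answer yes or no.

SE = σ/√n = 6/√36 = 1.0000
z = (x̄−μ₀)/SE = (65.75−64)/1.0000 = 1.7500
p-value (one-sided, H₁ less) = 0.95994
At α=0.05: p ≥ α → fail to reject H₀

reject H₀: no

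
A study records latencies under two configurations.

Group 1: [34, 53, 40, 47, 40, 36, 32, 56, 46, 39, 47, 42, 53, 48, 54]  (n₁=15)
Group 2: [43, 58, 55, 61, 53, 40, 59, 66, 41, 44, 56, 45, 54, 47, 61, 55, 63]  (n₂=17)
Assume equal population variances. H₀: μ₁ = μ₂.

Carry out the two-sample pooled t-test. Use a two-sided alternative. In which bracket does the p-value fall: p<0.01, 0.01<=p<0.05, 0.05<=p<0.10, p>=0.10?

p-value bracket: p<0.01

x̄₁=44.467, s₁=7.605, n₁=15
x̄₂=53.000, s₂=8.178, n₂=17
s_p² = [14·7.605² + 16·8.178²]/30 = 62.6578
SE = √(s_p²·(1/15+1/17)) = 2.8041
t = (44.467−53.000)/2.8041 = -3.0432
df = 30
p-value (two-sided) = 0.00483
→ bracket: p<0.01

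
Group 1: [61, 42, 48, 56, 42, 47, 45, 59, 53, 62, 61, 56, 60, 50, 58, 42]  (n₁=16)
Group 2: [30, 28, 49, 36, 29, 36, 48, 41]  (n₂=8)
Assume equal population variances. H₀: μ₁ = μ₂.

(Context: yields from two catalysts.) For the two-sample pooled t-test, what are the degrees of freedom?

degrees of freedom = 22

df = n₁ + n₂ − 2 = 16 + 8 − 2 = 22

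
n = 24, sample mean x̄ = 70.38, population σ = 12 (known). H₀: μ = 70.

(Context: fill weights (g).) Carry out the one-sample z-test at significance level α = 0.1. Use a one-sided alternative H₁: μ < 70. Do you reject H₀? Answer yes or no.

SE = σ/√n = 12/√24 = 2.4495
z = (x̄−μ₀)/SE = (70.38−70)/2.4495 = 0.1551
p-value (one-sided, H₁ less) = 0.56164
At α=0.1: p ≥ α → fail to reject H₀

reject H₀: no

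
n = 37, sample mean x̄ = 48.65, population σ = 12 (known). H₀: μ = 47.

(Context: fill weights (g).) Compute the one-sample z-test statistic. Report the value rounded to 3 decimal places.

test statistic = 0.836

SE = σ/√n = 12/√37 = 1.9728
z = (x̄−μ₀)/SE = (48.65−47)/1.9728 = 0.8364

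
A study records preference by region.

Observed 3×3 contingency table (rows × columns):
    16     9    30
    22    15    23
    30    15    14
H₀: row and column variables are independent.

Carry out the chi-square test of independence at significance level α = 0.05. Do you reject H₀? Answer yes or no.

Row totals [55, 60, 59], col totals [68, 39, 67], n=174
χ² = (16−21.49)²/21.49 + (9−12.33)²/12.33 + (30−21.18)²/21.18 + (22−23.45)²/23.45 + (15−13.45)²/13.45 + (23−23.10)²/23.10 + (30−23.06)²/23.06 + (15−13.22)²/13.22 + (14−22.72)²/22.72 = 11.9210
df = 4
p-value (upper-tail) = 0.01795
At α=0.05: p < α → reject H₀

reject H₀: yes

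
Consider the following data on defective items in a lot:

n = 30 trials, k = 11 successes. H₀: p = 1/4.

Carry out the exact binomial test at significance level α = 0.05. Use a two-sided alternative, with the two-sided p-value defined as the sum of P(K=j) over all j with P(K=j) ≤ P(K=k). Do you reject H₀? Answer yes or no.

Exact binomial: n=30, k=11, p₀=1/4=0.2500
P(X=j) = C(n,j)·p₀^j·(1−p₀)^(n−j); p = Σ P(X=j) over j with P(X=j) ≤ P(X=11)
p-value (two-sided) = 0.14318
At α=0.05: p ≥ α → fail to reject H₀

reject H₀: no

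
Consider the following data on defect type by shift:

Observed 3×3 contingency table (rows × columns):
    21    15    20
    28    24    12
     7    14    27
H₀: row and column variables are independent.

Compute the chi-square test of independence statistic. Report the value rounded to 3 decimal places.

test statistic = 19.637

Row totals [56, 64, 48], col totals [56, 53, 59], n=168
χ² = (21−18.67)²/18.67 + (15−17.67)²/17.67 + (20−19.67)²/19.67 + (28−21.33)²/21.33 + (24−20.19)²/20.19 + (12−22.48)²/22.48 + (7−16.00)²/16.00 + (14−15.14)²/15.14 + (27−16.86)²/16.86 = 19.6366
df = 4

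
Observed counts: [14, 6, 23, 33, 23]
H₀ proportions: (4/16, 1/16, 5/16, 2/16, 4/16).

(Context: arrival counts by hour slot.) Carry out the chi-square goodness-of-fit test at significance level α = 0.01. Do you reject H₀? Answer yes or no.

reject H₀: yes

n = 99; E_i = n·p_i = [24.75, 6.19, 30.94, 12.38, 24.75]
χ² = (14−24.75)²/24.75 + (6−6.19)²/6.19 + (23−30.94)²/30.94 + (33−12.38)²/12.38 + (23−24.75)²/24.75 = 41.2101
df = 4
p-value (upper-tail) = 0.00000
At α=0.01: p < α → reject H₀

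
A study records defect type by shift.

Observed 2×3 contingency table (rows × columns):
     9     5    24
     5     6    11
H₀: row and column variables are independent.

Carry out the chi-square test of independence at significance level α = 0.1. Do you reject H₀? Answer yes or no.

reject H₀: no

Row totals [38, 22], col totals [14, 11, 35], n=60
χ² = (9−8.87)²/8.87 + (5−6.97)²/6.97 + (24−22.17)²/22.17 + (5−5.13)²/5.13 + (6−4.03)²/4.03 + (11−12.83)²/12.83 = 1.9331
df = 2
p-value (upper-tail) = 0.38039
At α=0.1: p ≥ α → fail to reject H₀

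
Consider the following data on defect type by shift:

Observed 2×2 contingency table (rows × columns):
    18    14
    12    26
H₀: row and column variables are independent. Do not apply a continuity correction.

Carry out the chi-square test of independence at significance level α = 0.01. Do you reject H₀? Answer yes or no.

reject H₀: no

Row totals [32, 38], col totals [30, 40], n=70
χ² = (18−13.71)²/13.71 + (14−18.29)²/18.29 + (12−16.29)²/16.29 + (26−21.71)²/21.71 = 4.3174
df = 1
p-value (upper-tail) = 0.03772
At α=0.01: p ≥ α → fail to reject H₀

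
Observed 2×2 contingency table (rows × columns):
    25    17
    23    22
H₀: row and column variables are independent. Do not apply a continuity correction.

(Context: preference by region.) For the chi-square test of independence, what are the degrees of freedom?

df = (r−1)(c−1) = (2−1)·(2−1) = 1

degrees of freedom = 1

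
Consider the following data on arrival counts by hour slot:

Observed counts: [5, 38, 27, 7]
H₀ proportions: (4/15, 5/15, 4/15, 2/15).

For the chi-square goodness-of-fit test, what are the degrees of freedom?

df = k − 1 = 4 − 1 = 3

degrees of freedom = 3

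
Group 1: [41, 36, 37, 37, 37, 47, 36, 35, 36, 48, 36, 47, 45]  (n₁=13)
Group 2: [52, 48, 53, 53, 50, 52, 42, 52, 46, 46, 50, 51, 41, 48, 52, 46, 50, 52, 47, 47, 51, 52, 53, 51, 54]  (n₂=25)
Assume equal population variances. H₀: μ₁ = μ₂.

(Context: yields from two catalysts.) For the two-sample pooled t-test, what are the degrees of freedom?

df = n₁ + n₂ − 2 = 13 + 25 − 2 = 36

degrees of freedom = 36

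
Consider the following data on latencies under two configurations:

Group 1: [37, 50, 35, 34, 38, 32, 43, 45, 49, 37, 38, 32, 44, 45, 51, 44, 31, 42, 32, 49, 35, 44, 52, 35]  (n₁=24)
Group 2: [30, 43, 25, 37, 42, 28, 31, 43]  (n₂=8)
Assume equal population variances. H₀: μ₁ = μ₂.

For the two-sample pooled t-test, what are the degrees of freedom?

df = n₁ + n₂ − 2 = 24 + 8 − 2 = 30

degrees of freedom = 30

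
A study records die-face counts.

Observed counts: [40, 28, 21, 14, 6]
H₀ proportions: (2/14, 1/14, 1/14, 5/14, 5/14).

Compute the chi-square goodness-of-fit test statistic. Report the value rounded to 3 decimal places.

n = 109; E_i = n·p_i = [15.57, 7.79, 7.79, 38.93, 38.93]
χ² = (40−15.57)²/15.57 + (28−7.79)²/7.79 + (21−7.79)²/7.79 + (14−38.93)²/38.93 + (6−38.93)²/38.93 = 157.0514
df = 4

test statistic = 157.051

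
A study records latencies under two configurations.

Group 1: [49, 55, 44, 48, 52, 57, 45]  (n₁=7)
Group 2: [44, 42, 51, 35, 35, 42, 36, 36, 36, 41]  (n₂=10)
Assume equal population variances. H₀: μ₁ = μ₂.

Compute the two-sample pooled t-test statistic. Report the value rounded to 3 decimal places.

test statistic = 4.072

x̄₁=50.000, s₁=4.899, n₁=7
x̄₂=39.800, s₂=5.203, n₂=10
s_p² = [6·4.899² + 9·5.203²]/15 = 25.8400
SE = √(s_p²·(1/7+1/10)) = 2.5051
t = (50.000−39.800)/2.5051 = 4.0717
df = 15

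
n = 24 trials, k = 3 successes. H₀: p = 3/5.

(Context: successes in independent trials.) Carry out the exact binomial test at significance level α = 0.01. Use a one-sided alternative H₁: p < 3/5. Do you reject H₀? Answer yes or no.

reject H₀: yes

Exact binomial: n=24, k=3, p₀=3/5=0.6000
P(X≤3) from Σ C(n,i)·p₀^i·(1−p₀)^(n−i)
p-value (one-sided, H₁ less) = 0.00000
At α=0.01: p < α → reject H₀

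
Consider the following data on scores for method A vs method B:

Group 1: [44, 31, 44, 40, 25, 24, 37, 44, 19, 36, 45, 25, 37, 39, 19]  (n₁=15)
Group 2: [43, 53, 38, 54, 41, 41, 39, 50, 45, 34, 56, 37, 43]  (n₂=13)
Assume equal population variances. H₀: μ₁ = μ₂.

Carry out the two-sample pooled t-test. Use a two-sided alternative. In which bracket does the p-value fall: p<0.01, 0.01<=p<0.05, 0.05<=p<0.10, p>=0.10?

p-value bracket: p<0.01

x̄₁=33.933, s₁=9.354, n₁=15
x̄₂=44.154, s₂=7.022, n₂=13
s_p² = [14·9.354² + 12·7.022²]/26 = 69.8702
SE = √(s_p²·(1/15+1/13)) = 3.1674
t = (33.933−44.154)/3.1674 = -3.2267
df = 26
p-value (two-sided) = 0.00337
→ bracket: p<0.01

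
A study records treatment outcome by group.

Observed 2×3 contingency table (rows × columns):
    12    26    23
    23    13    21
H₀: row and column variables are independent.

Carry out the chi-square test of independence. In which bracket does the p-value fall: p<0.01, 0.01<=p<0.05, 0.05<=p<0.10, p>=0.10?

Row totals [61, 57], col totals [35, 39, 44], n=118
χ² = (12−18.09)²/18.09 + (26−20.16)²/20.16 + (23−22.75)²/22.75 + (23−16.91)²/16.91 + (13−18.84)²/18.84 + (21−21.25)²/21.25 = 7.7547
df = 2
p-value (upper-tail) = 0.02071
→ bracket: 0.01<=p<0.05

p-value bracket: 0.01<=p<0.05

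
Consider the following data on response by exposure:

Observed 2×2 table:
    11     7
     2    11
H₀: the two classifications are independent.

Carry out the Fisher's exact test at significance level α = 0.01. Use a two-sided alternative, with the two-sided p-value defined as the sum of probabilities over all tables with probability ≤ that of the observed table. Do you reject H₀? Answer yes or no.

Margins: r₁=18, r₂=13, c₁=13, c₂=18, n=31
p_obs = C(18,11)·C(13,2)/C(31,13); sum pmf over tables with pmf ≤ p_obs
p-value (two-sided) = 0.02505
At α=0.01: p ≥ α → fail to reject H₀

reject H₀: no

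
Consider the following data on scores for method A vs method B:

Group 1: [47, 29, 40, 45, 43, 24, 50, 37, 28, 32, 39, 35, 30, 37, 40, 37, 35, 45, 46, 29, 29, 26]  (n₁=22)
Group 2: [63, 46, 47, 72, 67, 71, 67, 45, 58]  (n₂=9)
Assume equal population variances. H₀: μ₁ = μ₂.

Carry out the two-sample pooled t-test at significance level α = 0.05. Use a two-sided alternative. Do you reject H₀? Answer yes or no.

reject H₀: yes

x̄₁=36.500, s₁=7.482, n₁=22
x̄₂=59.556, s₂=10.979, n₂=9
s_p² = [21·7.482² + 8·10.979²]/29 = 73.7835
SE = √(s_p²·(1/22+1/9)) = 3.3988
t = (36.500−59.556)/3.3988 = -6.7834
df = 29
p-value (two-sided) = 0.00000
At α=0.05: p < α → reject H₀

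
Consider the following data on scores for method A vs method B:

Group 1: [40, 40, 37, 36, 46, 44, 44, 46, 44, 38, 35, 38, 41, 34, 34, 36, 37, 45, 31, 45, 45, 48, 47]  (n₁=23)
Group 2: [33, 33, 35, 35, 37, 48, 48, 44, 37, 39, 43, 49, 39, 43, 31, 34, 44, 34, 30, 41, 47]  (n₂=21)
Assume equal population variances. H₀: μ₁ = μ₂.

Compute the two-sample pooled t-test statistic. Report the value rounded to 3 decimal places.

test statistic = 0.751

x̄₁=40.478, s₁=4.953, n₁=23
x̄₂=39.238, s₂=5.991, n₂=21
s_p² = [22·4.953² + 20·5.991²]/42 = 29.9416
SE = √(s_p²·(1/23+1/21)) = 1.6515
t = (40.478−39.238)/1.6515 = 0.7509
df = 42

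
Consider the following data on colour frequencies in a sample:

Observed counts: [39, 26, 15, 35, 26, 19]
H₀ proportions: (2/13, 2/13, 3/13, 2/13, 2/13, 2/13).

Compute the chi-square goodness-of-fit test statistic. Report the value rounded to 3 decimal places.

test statistic = 27.241

n = 160; E_i = n·p_i = [24.62, 24.62, 36.92, 24.62, 24.62, 24.62]
χ² = (39−24.62)²/24.62 + (26−24.62)²/24.62 + (15−36.92)²/36.92 + (35−24.62)²/24.62 + (26−24.62)²/24.62 + (19−24.62)²/24.62 = 27.2406
df = 5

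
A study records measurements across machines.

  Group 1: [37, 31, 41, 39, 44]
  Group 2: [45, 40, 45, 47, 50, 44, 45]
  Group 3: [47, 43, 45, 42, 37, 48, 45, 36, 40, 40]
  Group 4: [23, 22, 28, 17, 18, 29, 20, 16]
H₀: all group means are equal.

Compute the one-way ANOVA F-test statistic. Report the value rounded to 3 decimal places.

Group means [38.40, 45.14, 42.30, 21.62], grand mean 36.800
SSB = Σnᵢ(x̄ᵢ−x̄)² = 2644.768; SSW = ΣΣ(x−x̄ᵢ)² = 464.032
MSB = 2644.768/3 = 881.5893; MSW = 464.032/26 = 17.8474
F = MSB/MSW = 49.3960
df = (3, 26)

test statistic = 49.396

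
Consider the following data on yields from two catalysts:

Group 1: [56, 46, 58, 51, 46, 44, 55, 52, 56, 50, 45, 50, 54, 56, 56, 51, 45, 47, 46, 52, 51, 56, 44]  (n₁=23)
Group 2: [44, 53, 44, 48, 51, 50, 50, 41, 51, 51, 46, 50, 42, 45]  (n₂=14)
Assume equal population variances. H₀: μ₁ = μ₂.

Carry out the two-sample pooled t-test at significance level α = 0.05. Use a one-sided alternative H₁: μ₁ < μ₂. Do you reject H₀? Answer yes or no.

x̄₁=50.739, s₁=4.585, n₁=23
x̄₂=47.571, s₂=3.837, n₂=14
s_p² = [22·4.585² + 13·3.837²]/35 = 18.6818
SE = √(s_p²·(1/23+1/14)) = 1.4652
t = (50.739−47.571)/1.4652 = 2.1620
df = 35
p-value (one-sided, H₁ less) = 0.98123
At α=0.05: p ≥ α → fail to reject H₀

reject H₀: no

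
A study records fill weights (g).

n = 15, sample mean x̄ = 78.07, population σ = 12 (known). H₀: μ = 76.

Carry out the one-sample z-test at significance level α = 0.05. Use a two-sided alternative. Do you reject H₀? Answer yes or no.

SE = σ/√n = 12/√15 = 3.0984
z = (x̄−μ₀)/SE = (78.07−76)/3.0984 = 0.6681
p-value (two-sided) = 0.50408
At α=0.05: p ≥ α → fail to reject H₀

reject H₀: no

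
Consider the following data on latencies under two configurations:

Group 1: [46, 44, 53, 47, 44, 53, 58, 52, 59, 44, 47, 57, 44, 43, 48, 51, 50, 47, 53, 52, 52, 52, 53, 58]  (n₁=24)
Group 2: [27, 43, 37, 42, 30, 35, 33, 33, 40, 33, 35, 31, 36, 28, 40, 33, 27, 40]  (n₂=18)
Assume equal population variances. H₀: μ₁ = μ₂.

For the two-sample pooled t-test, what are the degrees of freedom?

degrees of freedom = 40

df = n₁ + n₂ − 2 = 24 + 18 − 2 = 40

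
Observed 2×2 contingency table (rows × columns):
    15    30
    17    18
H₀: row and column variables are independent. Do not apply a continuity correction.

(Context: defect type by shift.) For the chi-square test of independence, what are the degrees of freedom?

degrees of freedom = 1

df = (r−1)(c−1) = (2−1)·(2−1) = 1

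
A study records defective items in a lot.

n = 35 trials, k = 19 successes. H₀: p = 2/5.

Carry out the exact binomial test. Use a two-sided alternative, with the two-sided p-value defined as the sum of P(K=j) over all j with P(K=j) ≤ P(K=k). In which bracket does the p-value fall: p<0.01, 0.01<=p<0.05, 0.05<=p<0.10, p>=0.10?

Exact binomial: n=35, k=19, p₀=2/5=0.4000
P(X=j) = C(n,j)·p₀^j·(1−p₀)^(n−j); p = Σ P(X=j) over j with P(X=j) ≤ P(X=19)
p-value (two-sided) = 0.08749
→ bracket: 0.05<=p<0.10

p-value bracket: 0.05<=p<0.10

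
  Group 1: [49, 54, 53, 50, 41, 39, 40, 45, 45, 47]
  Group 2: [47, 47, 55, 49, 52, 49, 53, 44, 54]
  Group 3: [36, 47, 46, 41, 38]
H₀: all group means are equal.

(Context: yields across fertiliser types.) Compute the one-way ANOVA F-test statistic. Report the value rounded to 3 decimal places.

test statistic = 5.320

Group means [46.30, 50.00, 41.60], grand mean 46.708
SSB = Σnᵢ(x̄ᵢ−x̄)² = 229.658; SSW = ΣΣ(x−x̄ᵢ)² = 453.300
MSB = 229.658/2 = 114.8292; MSW = 453.300/21 = 21.5857
F = MSB/MSW = 5.3197
df = (2, 21)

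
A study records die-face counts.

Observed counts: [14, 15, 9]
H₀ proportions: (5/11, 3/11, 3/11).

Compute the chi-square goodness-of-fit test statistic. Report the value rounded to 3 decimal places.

n = 38; E_i = n·p_i = [17.27, 10.36, 10.36]
χ² = (14−17.27)²/17.27 + (15−10.36)²/10.36 + (9−10.36)²/10.36 = 2.8737
df = 2

test statistic = 2.874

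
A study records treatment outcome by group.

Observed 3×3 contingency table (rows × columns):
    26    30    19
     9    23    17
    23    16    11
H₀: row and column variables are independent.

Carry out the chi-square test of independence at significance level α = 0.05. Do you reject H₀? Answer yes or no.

reject H₀: no

Row totals [75, 49, 50], col totals [58, 69, 47], n=174
χ² = (26−25.00)²/25.00 + (30−29.74)²/29.74 + (19−20.26)²/20.26 + (9−16.33)²/16.33 + (23−19.43)²/19.43 + (17−13.24)²/13.24 + (23−16.67)²/16.67 + (16−19.83)²/19.83 + (11−13.51)²/13.51 = 8.7496
df = 4
p-value (upper-tail) = 0.06767
At α=0.05: p ≥ α → fail to reject H₀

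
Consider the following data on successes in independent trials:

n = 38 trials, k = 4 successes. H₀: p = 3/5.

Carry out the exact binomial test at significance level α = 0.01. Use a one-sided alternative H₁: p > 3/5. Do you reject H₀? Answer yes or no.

reject H₀: no

Exact binomial: n=38, k=4, p₀=3/5=0.6000
P(X≥4) from Σ C(n,i)·p₀^i·(1−p₀)^(n−i)
p-value (one-sided, H₁ greater) = 1.00000
At α=0.01: p ≥ α → fail to reject H₀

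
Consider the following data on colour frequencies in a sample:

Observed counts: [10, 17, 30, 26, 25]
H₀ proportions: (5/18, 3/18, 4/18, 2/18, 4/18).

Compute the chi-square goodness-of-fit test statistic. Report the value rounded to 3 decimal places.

test statistic = 31.264

n = 108; E_i = n·p_i = [30.00, 18.00, 24.00, 12.00, 24.00]
χ² = (10−30.00)²/30.00 + (17−18.00)²/18.00 + (30−24.00)²/24.00 + (26−12.00)²/12.00 + (25−24.00)²/24.00 = 31.2639
df = 4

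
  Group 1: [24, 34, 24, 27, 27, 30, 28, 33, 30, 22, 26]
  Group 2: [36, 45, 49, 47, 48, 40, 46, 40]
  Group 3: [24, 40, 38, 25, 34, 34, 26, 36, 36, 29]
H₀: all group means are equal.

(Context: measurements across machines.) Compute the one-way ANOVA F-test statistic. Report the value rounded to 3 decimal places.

Group means [27.73, 43.88, 32.20], grand mean 33.724
SSB = Σnᵢ(x̄ᵢ−x̄)² = 1243.136; SSW = ΣΣ(x−x̄ᵢ)² = 590.657
MSB = 1243.136/2 = 621.5681; MSW = 590.657/26 = 22.7176
F = MSB/MSW = 27.3607
df = (2, 26)

test statistic = 27.361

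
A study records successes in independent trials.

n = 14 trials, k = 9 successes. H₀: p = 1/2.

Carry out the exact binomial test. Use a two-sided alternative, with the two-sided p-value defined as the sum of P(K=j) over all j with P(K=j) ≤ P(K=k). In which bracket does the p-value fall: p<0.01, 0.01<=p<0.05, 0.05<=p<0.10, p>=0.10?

p-value bracket: p>=0.10

Exact binomial: n=14, k=9, p₀=1/2=0.5000
P(X=j) = C(n,j)·p₀^j·(1−p₀)^(n−j); p = Σ P(X=j) over j with P(X=j) ≤ P(X=9)
p-value (two-sided) = 0.42395
→ bracket: p>=0.10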